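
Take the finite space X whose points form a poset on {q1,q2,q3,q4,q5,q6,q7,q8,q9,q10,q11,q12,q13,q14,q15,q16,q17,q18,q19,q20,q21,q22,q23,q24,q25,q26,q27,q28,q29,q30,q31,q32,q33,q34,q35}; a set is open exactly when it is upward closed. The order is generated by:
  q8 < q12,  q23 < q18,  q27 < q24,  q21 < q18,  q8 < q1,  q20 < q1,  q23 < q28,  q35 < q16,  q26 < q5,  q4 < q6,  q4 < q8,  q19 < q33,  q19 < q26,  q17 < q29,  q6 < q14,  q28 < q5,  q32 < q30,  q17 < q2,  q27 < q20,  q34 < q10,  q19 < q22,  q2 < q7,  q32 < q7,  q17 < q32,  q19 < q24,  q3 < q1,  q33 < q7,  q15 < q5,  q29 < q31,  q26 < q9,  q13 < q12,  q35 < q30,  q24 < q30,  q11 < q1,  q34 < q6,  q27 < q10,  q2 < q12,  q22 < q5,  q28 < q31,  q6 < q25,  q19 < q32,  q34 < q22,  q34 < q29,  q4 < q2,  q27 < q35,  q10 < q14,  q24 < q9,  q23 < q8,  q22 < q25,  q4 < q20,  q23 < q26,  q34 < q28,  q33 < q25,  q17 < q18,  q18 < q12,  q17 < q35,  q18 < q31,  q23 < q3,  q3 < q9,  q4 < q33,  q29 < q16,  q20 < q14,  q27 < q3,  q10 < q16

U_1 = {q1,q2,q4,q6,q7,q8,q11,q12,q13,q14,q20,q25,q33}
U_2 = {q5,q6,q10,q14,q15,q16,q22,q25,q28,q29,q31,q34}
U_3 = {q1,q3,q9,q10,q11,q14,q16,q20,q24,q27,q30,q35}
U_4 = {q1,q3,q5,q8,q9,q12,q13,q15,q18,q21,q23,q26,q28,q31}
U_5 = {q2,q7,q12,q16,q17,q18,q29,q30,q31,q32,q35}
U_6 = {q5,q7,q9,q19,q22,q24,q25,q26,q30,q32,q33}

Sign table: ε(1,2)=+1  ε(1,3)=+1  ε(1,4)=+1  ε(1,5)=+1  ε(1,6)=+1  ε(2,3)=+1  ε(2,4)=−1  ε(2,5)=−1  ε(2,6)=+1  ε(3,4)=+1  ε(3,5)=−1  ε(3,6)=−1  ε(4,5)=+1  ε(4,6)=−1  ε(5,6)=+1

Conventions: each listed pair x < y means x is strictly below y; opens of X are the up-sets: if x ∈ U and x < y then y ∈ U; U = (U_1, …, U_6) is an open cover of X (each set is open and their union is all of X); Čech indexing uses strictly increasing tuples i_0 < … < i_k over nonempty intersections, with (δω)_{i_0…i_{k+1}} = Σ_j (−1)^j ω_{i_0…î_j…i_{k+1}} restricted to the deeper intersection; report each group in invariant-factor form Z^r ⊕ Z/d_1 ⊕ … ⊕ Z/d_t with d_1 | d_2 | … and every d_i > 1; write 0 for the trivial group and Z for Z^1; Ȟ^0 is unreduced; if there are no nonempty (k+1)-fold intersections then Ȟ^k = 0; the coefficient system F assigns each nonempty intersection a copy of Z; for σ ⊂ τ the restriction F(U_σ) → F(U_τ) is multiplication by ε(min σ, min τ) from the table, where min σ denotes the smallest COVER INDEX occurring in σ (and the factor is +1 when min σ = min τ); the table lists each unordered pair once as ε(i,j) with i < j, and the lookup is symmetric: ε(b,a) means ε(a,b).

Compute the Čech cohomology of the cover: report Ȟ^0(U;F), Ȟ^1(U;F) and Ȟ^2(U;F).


Ȟ^0 = 0,  Ȟ^1 = Z/2,  Ȟ^2 = Z

cover nerve:
  U12={q6,q14,q25} U13={q1,q11,q14,q20} U14={q1,q8,q12,q13} U15={q2,q7,q12} U16={q7,q25,q33} U23={q10,q14,q16} U24={q5,q15,q28,q31} U25={q16,q29,q31} U26={q5,q22,q25} U34={q1,q3,q9} U35={q16,q30,q35} U36={q9,q24,q30} U45={q12,q18,q31} U46={q5,q9,q26} U56={q7,q30,q32}
  U123={q14} U126={q25} U134={q1} U145={q12} U156={q7} U235={q16} U245={q31} U246={q5} U346={q9} U356={q30}
C dims 6,15,10; δ0: rk 6, SNF 1^5·2; δ1: rk 9, SNF 1^9
Ȟ^0: (6−6)−0=0 ⇒ 0
Ȟ^1: (15−9)−6=0 plus torsion [2] ⇒ Z/2
Ȟ^2: (10−0)−9=1 ⇒ Z


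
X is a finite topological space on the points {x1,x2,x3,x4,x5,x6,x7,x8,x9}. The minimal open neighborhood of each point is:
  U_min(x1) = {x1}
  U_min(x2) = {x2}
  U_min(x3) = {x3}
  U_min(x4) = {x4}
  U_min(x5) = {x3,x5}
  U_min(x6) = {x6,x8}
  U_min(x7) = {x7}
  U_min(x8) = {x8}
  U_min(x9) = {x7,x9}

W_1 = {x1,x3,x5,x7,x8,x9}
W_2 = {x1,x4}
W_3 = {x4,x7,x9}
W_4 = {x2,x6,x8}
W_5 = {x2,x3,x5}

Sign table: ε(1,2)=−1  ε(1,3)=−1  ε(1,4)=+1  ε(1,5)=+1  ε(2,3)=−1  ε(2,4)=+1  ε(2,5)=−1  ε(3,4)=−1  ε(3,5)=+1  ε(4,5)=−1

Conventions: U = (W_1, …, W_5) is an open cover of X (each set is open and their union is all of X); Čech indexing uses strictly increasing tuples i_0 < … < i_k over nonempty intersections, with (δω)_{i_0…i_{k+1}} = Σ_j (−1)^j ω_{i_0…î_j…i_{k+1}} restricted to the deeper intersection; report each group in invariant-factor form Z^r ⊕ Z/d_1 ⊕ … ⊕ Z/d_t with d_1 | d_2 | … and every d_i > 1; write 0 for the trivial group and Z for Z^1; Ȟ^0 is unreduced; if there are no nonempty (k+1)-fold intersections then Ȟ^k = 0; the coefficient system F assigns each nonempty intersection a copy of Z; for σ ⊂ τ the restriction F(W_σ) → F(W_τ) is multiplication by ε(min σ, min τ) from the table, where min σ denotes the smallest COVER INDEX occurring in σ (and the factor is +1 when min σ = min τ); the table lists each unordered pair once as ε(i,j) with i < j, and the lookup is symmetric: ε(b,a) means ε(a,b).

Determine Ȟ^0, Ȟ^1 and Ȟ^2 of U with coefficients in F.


intersection data:
  W12={x1} W13={x7,x9} W14={x8} W15={x3,x5} W23={x4} W45={x2}
C dims 5,6; δ0: rk 5, SNF 1^4·2
Ȟ^0 = (5 − 5) − 0 = 0, so Ȟ^0 ≅ 0
Ȟ^1 = (6 − 0) − 5 = 1 plus torsion [2], so Ȟ^1 ≅ Z ⊕ Z/2
Ȟ^2 = (0 − 0) − 0 = 0, so Ȟ^2 ≅ 0

Ȟ^0(U;F) ≅ 0; Ȟ^1(U;F) ≅ Z ⊕ Z/2; Ȟ^2(U;F) ≅ 0


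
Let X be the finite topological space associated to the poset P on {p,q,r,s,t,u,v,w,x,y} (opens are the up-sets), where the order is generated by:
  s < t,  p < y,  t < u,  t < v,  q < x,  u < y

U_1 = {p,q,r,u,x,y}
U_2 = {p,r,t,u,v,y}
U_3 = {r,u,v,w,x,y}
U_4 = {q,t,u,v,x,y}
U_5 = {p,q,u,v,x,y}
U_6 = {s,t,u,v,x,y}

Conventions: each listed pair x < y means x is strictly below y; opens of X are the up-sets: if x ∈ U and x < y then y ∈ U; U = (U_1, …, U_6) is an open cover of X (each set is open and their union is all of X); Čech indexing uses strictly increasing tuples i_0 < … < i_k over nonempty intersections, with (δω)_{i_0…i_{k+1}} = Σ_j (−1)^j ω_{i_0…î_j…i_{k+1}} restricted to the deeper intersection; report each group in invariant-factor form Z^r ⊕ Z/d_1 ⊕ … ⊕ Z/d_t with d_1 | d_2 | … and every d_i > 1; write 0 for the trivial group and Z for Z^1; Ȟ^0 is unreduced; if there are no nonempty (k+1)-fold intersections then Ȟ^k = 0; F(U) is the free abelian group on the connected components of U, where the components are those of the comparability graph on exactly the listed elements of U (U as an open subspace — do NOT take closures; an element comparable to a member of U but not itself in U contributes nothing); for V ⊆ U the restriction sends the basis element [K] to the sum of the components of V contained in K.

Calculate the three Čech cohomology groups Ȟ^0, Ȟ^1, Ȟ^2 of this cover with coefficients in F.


nonempty overlaps:
  U12={p,r,u,y} U13={r,u,x,y} U14={q,u,x,y} U15={p,q,u,x,y} U16={u,x,y} U23={r,u,v,y} U24={t,u,v,y} U25={p,u,v,y} U26={t,u,v,y} U34={u,v,x,y} U35={u,v,x,y} U36={u,v,x,y} U45={q,u,v,x,y} U46={t,u,v,x,y} U56={u,v,x,y}
  U123={r,u,y} U124={u,y} U125={p,u,y} U126={u,y} U134={u,x,y} U135={u,x,y} U136={u,x,y} U145={q,u,x,y} U146={u,x,y} U156={u,x,y} U234={u,v,y} U235={u,v,y} U236={u,v,y} U245={u,v,y} U246={t,u,v,y} U256={u,v,y} U345={u,v,x,y} U346={u,v,x,y} U356={u,v,x,y} U456={u,v,x,y}
  U1234={u,y} U1235={u,y} U1236={u,y} U1245={u,y} U1246={u,y} U1256={u,y} U1345={u,x,y} U1346={u,x,y} U1356={u,x,y} U1456={u,x,y} U2345={u,v,y} U2346={u,v,y} U2356={u,v,y} U2456={u,v,y} U3456={u,v,x,y}
  U12345={u,y} U12346={u,y} U12356={u,y} U12456={u,y} U13456={u,x,y} U23456={u,v,y}
  U123456={u,y}
components per intersection:
  U1: {p,u,y} {q,x} {r}
  U2: {p,t,u,v,y} {r}
  U3: {r} {u,y} {v} {w} {x}
  U4: {q,x} {t,u,v,y}
  U5: {p,u,y} {q,x} {v}
  U6: {s,t,u,v,y} {x}
  U12: {p,u,y} {r}
  U13: {r} {u,y} {x}
  U14: {q,x} {u,y}
  U15: {p,u,y} {q,x}
  U16: {u,y} {x}
  U23: {r} {u,y} {v}
  U24: {t,u,v,y}
  U25: {p,u,y} {v}
  U26: {t,u,v,y}
  U34: {u,y} {v} {x}
  U35: {u,y} {v} {x}
  U36: {u,y} {v} {x}
  U45: {q,x} {u,y} {v}
  U46: {t,u,v,y} {x}
  U56: {u,y} {v} {x}
  U123: {r} {u,y}
  U124: {u,y}
  U125: {p,u,y}
  U126: {u,y}
  U134: {u,y} {x}
  U135: {u,y} {x}
  U136: {u,y} {x}
  U145: {q,x} {u,y}
  U146: {u,y} {x}
  U156: {u,y} {x}
  U234: {u,y} {v}
  U235: {u,y} {v}
  U236: {u,y} {v}
  U245: {u,y} {v}
  U246: {t,u,v,y}
  U256: {u,y} {v}
  U345: {u,y} {v} {x}
  U346: {u,y} {v} {x}
  U356: {u,y} {v} {x}
  U456: {u,y} {v} {x}
  U1234: {u,y}
  U1235: {u,y}
  U1236: {u,y}
  U1245: {u,y}
  U1246: {u,y}
  U1256: {u,y}
  U1345: {u,y} {x}
  U1346: {u,y} {x}
  U1356: {u,y} {x}
  U1456: {u,y} {x}
  U2345: {u,y} {v}
  U2346: {u,y} {v}
  U2356: {u,y} {v}
  U2456: {u,y} {v}
  U3456: {u,y} {v} {x}
  U12345: {u,y}
  U12346: {u,y}
  U12356: {u,y}
  U12456: {u,y}
  U13456: {u,y} {x}
  U23456: {u,y} {v}
  U123456: {u,y}
C dims 17,35,40,25; δ0: rk 13, SNF 1^13; δ1: rk 22, SNF 1^22; δ2: rk 18, SNF 1^18
degree 0: 17−13−0 = 4 → Ȟ^0 ≅ Z^4
degree 1: 35−22−13 = 0 → Ȟ^1 ≅ 0
degree 2: 40−18−22 = 0 → Ȟ^2 ≅ 0

Ȟ^0(U;F) ≅ Z^4; Ȟ^1(U;F) ≅ 0; Ȟ^2(U;F) ≅ 0


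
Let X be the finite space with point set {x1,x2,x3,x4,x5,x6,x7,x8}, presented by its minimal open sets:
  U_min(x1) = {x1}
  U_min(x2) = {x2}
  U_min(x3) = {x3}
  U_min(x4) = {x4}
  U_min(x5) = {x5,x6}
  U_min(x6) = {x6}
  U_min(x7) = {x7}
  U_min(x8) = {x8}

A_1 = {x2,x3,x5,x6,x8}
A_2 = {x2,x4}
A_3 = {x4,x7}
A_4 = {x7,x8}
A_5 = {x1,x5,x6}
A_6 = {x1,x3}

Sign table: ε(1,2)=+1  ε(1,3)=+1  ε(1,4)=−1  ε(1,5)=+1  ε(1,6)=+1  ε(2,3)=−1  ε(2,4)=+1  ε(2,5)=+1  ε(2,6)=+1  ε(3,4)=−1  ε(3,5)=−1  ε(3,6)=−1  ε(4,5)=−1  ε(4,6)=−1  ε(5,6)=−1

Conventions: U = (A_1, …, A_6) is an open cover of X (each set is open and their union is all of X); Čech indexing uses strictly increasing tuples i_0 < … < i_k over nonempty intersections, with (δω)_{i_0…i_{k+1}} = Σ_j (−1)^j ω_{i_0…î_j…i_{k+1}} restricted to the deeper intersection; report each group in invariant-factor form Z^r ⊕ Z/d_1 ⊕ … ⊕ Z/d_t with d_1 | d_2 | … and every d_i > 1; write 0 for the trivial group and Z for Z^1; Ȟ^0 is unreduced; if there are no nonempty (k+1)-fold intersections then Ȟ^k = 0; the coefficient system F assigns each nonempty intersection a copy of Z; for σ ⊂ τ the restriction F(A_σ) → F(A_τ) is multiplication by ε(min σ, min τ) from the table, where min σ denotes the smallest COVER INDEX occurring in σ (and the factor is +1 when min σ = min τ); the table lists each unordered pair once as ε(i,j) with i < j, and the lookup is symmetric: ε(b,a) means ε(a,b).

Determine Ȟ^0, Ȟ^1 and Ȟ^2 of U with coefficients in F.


Ȟ^0 = 0, Ȟ^1 = Z ⊕ Z/2 and Ȟ^2 = 0

nerve simplices:
  A12={x2} A14={x8} A15={x5,x6} A16={x3} A23={x4} A34={x7} A56={x1}
C dims 6,7; δ0: rk 6, SNF 1^5·2
degree 0: 6−6−0 = 0 → Ȟ^0 ≅ 0
degree 1: 7−0−6 = 1 plus torsion [2] → Ȟ^1 ≅ Z ⊕ Z/2
degree 2: 0−0−0 = 0 → Ȟ^2 ≅ 0


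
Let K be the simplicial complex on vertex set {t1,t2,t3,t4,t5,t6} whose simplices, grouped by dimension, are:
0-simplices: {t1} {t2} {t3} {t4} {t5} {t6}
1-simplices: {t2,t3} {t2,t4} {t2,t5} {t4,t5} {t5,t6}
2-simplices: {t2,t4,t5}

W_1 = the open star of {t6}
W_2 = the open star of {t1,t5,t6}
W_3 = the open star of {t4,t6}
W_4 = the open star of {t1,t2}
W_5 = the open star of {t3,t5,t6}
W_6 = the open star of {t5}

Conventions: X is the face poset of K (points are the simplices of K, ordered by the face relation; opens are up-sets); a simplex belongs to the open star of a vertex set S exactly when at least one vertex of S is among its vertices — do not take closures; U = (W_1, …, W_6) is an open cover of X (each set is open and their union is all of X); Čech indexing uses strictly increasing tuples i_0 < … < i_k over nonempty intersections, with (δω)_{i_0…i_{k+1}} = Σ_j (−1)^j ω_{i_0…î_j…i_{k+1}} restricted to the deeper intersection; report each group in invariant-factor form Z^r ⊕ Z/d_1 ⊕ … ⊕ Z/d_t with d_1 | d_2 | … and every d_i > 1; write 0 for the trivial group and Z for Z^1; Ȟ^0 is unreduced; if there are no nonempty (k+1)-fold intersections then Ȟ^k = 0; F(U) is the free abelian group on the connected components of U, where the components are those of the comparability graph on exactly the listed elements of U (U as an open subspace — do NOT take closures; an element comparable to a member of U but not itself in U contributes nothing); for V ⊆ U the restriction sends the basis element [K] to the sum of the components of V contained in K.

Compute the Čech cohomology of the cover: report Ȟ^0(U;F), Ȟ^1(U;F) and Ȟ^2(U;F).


nonempty intersections:
  W1={{t6},{t5,t6}} W2={{t1},{t5},{t6},{t2,t5},{t4,t5},{t5,t6},{t2,t4,t5}} W3={{t4},{t6},{t2,t4},{t4,t5},{t5,t6},{t2,t4,t5}} W4={{t1},{t2},{t2,t3},{t2,t4},{t2,t5},{t2,t4,t5}} W5={{t3},{t5},{t6},{t2,t3},{t2,t5},{t4,t5},{t5,t6},{t2,t4,t5}} W6={{t5},{t2,t5},{t4,t5},{t5,t6},{t2,t4,t5}}
  W12={{t6},{t5,t6}} W13={{t6},{t5,t6}} W15={{t6},{t5,t6}} W16={{t5,t6}} W23={{t6},{t4,t5},{t5,t6},{t2,t4,t5}} W24={{t1},{t2,t5},{t2,t4,t5}} W25={{t5},{t6},{t2,t5},{t4,t5},{t5,t6},{t2,t4,t5}} W26={{t5},{t2,t5},{t4,t5},{t5,t6},{t2,t4,t5}} W34={{t2,t4},{t2,t4,t5}} W35={{t6},{t4,t5},{t5,t6},{t2,t4,t5}} W36={{t4,t5},{t5,t6},{t2,t4,t5}} W45={{t2,t3},{t2,t5},{t2,t4,t5}} W46={{t2,t5},{t2,t4,t5}} W56={{t5},{t2,t5},{t4,t5},{t5,t6},{t2,t4,t5}}
  W123={{t6},{t5,t6}} W125={{t6},{t5,t6}} W126={{t5,t6}} W135={{t6},{t5,t6}} W136={{t5,t6}} W156={{t5,t6}} W234={{t2,t4,t5}} W235={{t6},{t4,t5},{t5,t6},{t2,t4,t5}} W236={{t4,t5},{t5,t6},{t2,t4,t5}} W245={{t2,t5},{t2,t4,t5}} W246={{t2,t5},{t2,t4,t5}} W256={{t5},{t2,t5},{t4,t5},{t5,t6},{t2,t4,t5}} W345={{t2,t4,t5}} W346={{t2,t4,t5}} W356={{t4,t5},{t5,t6},{t2,t4,t5}} W456={{t2,t5},{t2,t4,t5}}
  W1235={{t6},{t5,t6}} W1236={{t5,t6}} W1256={{t5,t6}} W1356={{t5,t6}} W2345={{t2,t4,t5}} W2346={{t2,t4,t5}} W2356={{t4,t5},{t5,t6},{t2,t4,t5}} W2456={{t2,t5},{t2,t4,t5}} W3456={{t2,t4,t5}}
  W12356={{t5,t6}} W23456={{t2,t4,t5}}
components per intersection:
  W1: {{t6},{t5,t6}}
  W2: {{t1}} {{t5},{t6},{t2,t5},{t4,t5},{t5,t6},{t2,t4,t5}}
  W3: {{t4},{t2,t4},{t4,t5},{t2,t4,t5}} {{t6},{t5,t6}}
  W4: {{t1}} {{t2},{t2,t3},{t2,t4},{t2,t5},{t2,t4,t5}}
  W5: {{t3},{t2,t3}} {{t5},{t6},{t2,t5},{t4,t5},{t5,t6},{t2,t4,t5}}
  W6: {{t5},{t2,t5},{t4,t5},{t5,t6},{t2,t4,t5}}
  W12: {{t6},{t5,t6}}
  W13: {{t6},{t5,t6}}
  W15: {{t6},{t5,t6}}
  W16: {{t5,t6}}
  W23: {{t6},{t5,t6}} {{t4,t5},{t2,t4,t5}}
  W24: {{t1}} {{t2,t5},{t2,t4,t5}}
  W25: {{t5},{t6},{t2,t5},{t4,t5},{t5,t6},{t2,t4,t5}}
  W26: {{t5},{t2,t5},{t4,t5},{t5,t6},{t2,t4,t5}}
  W34: {{t2,t4},{t2,t4,t5}}
  W35: {{t6},{t5,t6}} {{t4,t5},{t2,t4,t5}}
  W36: {{t4,t5},{t2,t4,t5}} {{t5,t6}}
  W45: {{t2,t3}} {{t2,t5},{t2,t4,t5}}
  W46: {{t2,t5},{t2,t4,t5}}
  W56: {{t5},{t2,t5},{t4,t5},{t5,t6},{t2,t4,t5}}
  W123: {{t6},{t5,t6}}
  W125: {{t6},{t5,t6}}
  W126: {{t5,t6}}
  W135: {{t6},{t5,t6}}
  W136: {{t5,t6}}
  W156: {{t5,t6}}
  W234: {{t2,t4,t5}}
  W235: {{t6},{t5,t6}} {{t4,t5},{t2,t4,t5}}
  W236: {{t4,t5},{t2,t4,t5}} {{t5,t6}}
  W245: {{t2,t5},{t2,t4,t5}}
  W246: {{t2,t5},{t2,t4,t5}}
  W256: {{t5},{t2,t5},{t4,t5},{t5,t6},{t2,t4,t5}}
  W345: {{t2,t4,t5}}
  W346: {{t2,t4,t5}}
  W356: {{t4,t5},{t2,t4,t5}} {{t5,t6}}
  W456: {{t2,t5},{t2,t4,t5}}
  W1235: {{t6},{t5,t6}}
  W1236: {{t5,t6}}
  W1256: {{t5,t6}}
  W1356: {{t5,t6}}
  W2345: {{t2,t4,t5}}
  W2346: {{t2,t4,t5}}
  W2356: {{t4,t5},{t2,t4,t5}} {{t5,t6}}
  W2456: {{t2,t5},{t2,t4,t5}}
  W3456: {{t2,t4,t5}}
  W12356: {{t5,t6}}
  W23456: {{t2,t4,t5}}
C dims 10,19,19,10; δ0: rk 8, SNF 1^8; δ1: rk 11, SNF 1^11; δ2: rk 8, SNF 1^8
Ȟ^0: (10−8)−0=2 ⇒ Z^2
Ȟ^1: (19−11)−8=0 ⇒ 0
Ȟ^2: (19−8)−11=0 ⇒ 0

Ȟ^0 ≅ Z^2, Ȟ^1 ≅ 0 and Ȟ^2 ≅ 0


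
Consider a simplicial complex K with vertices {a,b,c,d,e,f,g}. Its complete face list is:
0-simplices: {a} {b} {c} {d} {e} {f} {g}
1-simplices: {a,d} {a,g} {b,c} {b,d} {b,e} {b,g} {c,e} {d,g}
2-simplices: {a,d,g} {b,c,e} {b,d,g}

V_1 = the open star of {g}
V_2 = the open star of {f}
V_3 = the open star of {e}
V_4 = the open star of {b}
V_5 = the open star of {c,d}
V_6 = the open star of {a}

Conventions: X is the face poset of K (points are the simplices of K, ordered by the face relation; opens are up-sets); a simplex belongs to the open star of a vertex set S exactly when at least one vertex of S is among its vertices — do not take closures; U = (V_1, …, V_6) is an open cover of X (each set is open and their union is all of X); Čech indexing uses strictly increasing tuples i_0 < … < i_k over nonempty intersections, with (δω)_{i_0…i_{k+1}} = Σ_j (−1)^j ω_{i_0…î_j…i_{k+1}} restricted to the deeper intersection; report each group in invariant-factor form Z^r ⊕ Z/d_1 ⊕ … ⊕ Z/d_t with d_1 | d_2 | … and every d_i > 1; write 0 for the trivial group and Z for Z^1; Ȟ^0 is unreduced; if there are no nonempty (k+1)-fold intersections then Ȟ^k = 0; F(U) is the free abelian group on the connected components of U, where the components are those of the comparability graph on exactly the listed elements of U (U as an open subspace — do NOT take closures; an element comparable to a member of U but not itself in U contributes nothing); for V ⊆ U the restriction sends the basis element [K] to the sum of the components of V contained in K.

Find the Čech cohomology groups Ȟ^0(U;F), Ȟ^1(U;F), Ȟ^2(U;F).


Ȟ^0(U;F) ≅ Z^2; Ȟ^1(U;F) ≅ 0; Ȟ^2(U;F) ≅ 0

nerve of the cover:
  V1={{g},{a,g},{b,g},{d,g},{a,d,g},{b,d,g}} V2={{f}} V3={{e},{b,e},{c,e},{b,c,e}} V4={{b},{b,c},{b,d},{b,e},{b,g},{b,c,e},{b,d,g}} V5={{c},{d},{a,d},{b,c},{b,d},{c,e},{d,g},{a,d,g},{b,c,e},{b,d,g}} V6={{a},{a,d},{a,g},{a,d,g}}
  V14={{b,g},{b,d,g}} V15={{d,g},{a,d,g},{b,d,g}} V16={{a,g},{a,d,g}} V34={{b,e},{b,c,e}} V35={{c,e},{b,c,e}} V45={{b,c},{b,d},{b,c,e},{b,d,g}} V56={{a,d},{a,d,g}}
  V145={{b,d,g}} V156={{a,d,g}} V345={{b,c,e}}
components per intersection:
  V1: {{g},{a,g},{b,g},{d,g},{a,d,g},{b,d,g}}
  V2: {{f}}
  V3: {{e},{b,e},{c,e},{b,c,e}}
  V4: {{b},{b,c},{b,d},{b,e},{b,g},{b,c,e},{b,d,g}}
  V5: {{c},{b,c},{c,e},{b,c,e}} {{d},{a,d},{b,d},{d,g},{a,d,g},{b,d,g}}
  V6: {{a},{a,d},{a,g},{a,d,g}}
  V14: {{b,g},{b,d,g}}
  V15: {{d,g},{a,d,g},{b,d,g}}
  V16: {{a,g},{a,d,g}}
  V34: {{b,e},{b,c,e}}
  V35: {{c,e},{b,c,e}}
  V45: {{b,c},{b,c,e}} {{b,d},{b,d,g}}
  V56: {{a,d},{a,d,g}}
  V145: {{b,d,g}}
  V156: {{a,d,g}}
  V345: {{b,c,e}}
C dims 7,8,3; δ0: rk 5, SNF 1^5; δ1: rk 3, SNF 1^3
Ȟ^0 = (7 − 5) − 0 = 2, so Ȟ^0 ≅ Z^2
Ȟ^1 = (8 − 3) − 5 = 0, so Ȟ^1 ≅ 0
Ȟ^2 = (3 − 0) − 3 = 0, so Ȟ^2 ≅ 0


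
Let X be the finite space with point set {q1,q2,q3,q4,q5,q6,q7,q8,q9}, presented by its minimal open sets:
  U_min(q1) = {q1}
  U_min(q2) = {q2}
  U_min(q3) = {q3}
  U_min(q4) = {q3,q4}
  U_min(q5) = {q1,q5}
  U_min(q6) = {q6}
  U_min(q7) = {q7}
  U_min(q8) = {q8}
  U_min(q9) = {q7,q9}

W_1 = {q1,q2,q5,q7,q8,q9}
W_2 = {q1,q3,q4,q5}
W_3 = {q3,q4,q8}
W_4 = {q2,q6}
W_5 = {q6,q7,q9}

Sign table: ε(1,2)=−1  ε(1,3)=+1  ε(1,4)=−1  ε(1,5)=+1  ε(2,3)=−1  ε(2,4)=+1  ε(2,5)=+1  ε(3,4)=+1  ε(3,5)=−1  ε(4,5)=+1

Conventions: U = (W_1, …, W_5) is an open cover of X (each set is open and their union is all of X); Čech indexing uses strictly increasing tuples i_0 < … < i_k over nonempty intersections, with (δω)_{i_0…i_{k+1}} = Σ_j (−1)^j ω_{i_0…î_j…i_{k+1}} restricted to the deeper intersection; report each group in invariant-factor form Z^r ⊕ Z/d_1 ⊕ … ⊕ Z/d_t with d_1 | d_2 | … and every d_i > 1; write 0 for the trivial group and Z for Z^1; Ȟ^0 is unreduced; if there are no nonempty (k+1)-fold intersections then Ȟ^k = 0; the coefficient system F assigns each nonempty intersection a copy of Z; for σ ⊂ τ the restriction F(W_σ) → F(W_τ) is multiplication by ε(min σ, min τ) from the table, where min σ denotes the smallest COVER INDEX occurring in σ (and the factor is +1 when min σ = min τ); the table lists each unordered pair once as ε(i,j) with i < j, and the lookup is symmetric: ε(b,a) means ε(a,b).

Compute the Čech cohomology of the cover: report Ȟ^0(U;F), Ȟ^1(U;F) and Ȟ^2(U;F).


nonempty intersections:
  W12={q1,q5} W13={q8} W14={q2} W15={q7,q9} W23={q3,q4} W45={q6}
C dims 5,6; δ0: rk 5, SNF 1^4·2
Ȟ^0: (5−5)−0=0 ⇒ 0
Ȟ^1: (6−0)−5=1 plus torsion [2] ⇒ Z ⊕ Z/2
Ȟ^2: (0−0)−0=0 ⇒ 0

Ȟ^0 ≅ 0,  Ȟ^1 ≅ Z ⊕ Z/2,  Ȟ^2 ≅ 0


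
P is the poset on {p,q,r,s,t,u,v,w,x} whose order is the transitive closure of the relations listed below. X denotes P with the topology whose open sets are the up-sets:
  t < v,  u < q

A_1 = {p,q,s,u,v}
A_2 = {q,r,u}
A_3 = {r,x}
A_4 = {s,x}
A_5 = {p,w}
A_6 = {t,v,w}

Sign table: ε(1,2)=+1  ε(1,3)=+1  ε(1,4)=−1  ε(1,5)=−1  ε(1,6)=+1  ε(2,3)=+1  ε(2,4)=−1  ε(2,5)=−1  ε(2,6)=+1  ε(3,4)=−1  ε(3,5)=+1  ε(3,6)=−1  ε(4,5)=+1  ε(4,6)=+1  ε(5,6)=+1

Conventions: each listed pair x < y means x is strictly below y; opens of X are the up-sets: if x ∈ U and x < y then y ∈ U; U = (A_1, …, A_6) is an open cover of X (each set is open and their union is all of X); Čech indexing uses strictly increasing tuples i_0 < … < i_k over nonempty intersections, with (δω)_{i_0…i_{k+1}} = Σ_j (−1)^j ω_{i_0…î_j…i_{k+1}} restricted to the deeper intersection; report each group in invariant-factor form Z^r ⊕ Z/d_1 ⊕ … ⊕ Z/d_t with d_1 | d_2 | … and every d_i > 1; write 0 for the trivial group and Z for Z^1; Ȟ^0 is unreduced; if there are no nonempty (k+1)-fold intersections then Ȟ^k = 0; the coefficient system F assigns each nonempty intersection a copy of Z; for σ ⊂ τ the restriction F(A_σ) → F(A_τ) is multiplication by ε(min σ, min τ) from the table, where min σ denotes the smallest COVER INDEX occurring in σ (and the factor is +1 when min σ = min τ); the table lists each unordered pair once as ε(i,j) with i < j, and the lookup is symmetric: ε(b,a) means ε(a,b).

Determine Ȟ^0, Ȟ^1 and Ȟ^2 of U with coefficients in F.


cover nerve:
  A12={q,u} A14={s} A15={p} A16={v} A23={r} A34={x} A56={w}
C dims 6,7; δ0: rk 6, SNF 1^5·2
Ȟ^0: (6−6)−0=0 ⇒ 0
Ȟ^1: (7−0)−6=1 plus torsion [2] ⇒ Z ⊕ Z/2
Ȟ^2: (0−0)−0=0 ⇒ 0

Ȟ^0(U;F) ≅ 0, Ȟ^1(U;F) ≅ Z ⊕ Z/2, Ȟ^2(U;F) ≅ 0


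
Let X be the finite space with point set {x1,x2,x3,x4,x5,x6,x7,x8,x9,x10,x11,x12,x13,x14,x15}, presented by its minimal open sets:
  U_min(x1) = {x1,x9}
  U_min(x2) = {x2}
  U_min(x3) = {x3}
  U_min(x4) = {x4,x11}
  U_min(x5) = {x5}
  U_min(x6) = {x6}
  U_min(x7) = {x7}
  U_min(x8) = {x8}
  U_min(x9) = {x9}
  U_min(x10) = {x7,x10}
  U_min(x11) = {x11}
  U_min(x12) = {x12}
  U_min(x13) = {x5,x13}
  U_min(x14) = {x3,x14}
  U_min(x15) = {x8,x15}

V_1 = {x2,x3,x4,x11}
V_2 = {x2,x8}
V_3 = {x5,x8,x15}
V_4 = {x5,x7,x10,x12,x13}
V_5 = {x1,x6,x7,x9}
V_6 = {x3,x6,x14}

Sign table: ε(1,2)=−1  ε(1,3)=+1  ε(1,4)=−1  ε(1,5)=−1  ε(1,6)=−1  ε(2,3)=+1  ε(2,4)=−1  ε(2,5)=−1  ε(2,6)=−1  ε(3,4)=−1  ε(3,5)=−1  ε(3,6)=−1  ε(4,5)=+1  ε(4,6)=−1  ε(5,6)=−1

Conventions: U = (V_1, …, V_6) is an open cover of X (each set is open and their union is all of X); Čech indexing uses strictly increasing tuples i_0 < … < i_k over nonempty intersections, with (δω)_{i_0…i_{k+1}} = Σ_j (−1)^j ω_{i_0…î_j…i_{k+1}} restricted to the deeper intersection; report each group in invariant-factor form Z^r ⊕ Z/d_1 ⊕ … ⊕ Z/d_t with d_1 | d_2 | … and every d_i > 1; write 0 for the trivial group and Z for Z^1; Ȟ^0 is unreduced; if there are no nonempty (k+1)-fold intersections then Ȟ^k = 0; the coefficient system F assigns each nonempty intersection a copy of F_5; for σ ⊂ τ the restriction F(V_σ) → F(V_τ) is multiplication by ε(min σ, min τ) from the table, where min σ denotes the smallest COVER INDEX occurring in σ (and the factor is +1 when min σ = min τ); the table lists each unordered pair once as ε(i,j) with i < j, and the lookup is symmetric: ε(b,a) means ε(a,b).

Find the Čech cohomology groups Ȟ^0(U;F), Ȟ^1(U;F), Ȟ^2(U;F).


Ȟ^0(U;F) ≅ Z/5, Ȟ^1(U;F) ≅ Z/5, Ȟ^2(U;F) ≅ 0

nonempty overlaps:
  V12={x2} V16={x3} V23={x8} V34={x5} V45={x7} V56={x6}
C dims 6,6; δ0: rk_F5 5
degree 0: 6−5−0 = 1 → Ȟ^0 ≅ Z/5
degree 1: 6−0−5 = 1 → Ȟ^1 ≅ Z/5
degree 2: 0−0−0 = 0 → Ȟ^2 ≅ 0


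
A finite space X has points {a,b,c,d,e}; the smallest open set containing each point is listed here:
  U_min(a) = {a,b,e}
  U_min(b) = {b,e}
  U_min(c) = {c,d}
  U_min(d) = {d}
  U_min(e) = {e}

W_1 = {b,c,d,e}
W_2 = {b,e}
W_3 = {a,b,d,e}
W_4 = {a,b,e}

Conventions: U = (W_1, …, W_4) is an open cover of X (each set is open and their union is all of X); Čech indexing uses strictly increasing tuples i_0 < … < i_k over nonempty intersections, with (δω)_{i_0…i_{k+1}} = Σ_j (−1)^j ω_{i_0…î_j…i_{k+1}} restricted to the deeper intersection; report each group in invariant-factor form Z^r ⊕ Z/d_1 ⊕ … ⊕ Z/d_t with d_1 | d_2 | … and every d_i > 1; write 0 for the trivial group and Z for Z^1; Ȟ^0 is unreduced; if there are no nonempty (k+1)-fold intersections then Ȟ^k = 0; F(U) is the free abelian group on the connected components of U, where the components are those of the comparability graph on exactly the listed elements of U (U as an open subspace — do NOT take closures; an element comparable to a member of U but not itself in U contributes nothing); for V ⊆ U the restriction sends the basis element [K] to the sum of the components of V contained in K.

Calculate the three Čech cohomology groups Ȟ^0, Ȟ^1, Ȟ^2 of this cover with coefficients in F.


Ȟ^0(U;F) ≅ Z^2; Ȟ^1(U;F) ≅ 0; Ȟ^2(U;F) ≅ 0

nonempty intersections:
  W12={b,e} W13={b,d,e} W14={b,e} W23={b,e} W24={b,e} W34={a,b,e}
  W123={b,e} W124={b,e} W134={b,e} W234={b,e}
  W1234={b,e}
components per intersection:
  W1: {b,e} {c,d}
  W2: {b,e}
  W3: {a,b,e} {d}
  W4: {a,b,e}
  W12: {b,e}
  W13: {b,e} {d}
  W14: {b,e}
  W23: {b,e}
  W24: {b,e}
  W34: {a,b,e}
  W123: {b,e}
  W124: {b,e}
  W134: {b,e}
  W234: {b,e}
  W1234: {b,e}
C dims 6,7,4,1; δ0: rk 4, SNF 1^4; δ1: rk 3, SNF 1^3; δ2: rk 1, SNF 1^1
Ȟ^0: (6−4)−0=2 ⇒ Z^2
Ȟ^1: (7−3)−4=0 ⇒ 0
Ȟ^2: (4−1)−3=0 ⇒ 0


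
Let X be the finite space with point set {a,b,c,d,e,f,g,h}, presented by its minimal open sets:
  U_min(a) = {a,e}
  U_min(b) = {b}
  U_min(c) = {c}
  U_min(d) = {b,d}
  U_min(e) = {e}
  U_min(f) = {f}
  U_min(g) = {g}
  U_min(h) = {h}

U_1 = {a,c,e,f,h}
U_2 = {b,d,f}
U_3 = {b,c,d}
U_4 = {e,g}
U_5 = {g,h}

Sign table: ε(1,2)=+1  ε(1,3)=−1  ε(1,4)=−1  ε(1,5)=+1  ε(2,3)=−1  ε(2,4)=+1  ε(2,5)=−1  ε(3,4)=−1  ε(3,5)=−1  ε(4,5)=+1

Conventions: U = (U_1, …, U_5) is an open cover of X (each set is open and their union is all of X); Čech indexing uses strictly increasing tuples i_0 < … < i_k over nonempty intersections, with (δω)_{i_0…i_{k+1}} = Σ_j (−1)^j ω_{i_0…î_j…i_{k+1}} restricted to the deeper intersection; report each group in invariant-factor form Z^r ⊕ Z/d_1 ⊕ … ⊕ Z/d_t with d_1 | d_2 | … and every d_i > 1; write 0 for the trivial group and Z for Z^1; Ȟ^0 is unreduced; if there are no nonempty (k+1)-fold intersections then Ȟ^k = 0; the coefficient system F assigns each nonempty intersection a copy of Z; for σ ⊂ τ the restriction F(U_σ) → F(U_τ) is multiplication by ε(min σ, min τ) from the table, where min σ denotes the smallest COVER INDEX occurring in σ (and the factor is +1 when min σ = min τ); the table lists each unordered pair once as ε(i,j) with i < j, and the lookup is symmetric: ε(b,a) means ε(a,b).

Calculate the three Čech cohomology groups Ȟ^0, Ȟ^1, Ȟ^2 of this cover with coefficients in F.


Ȟ^0 ≅ 0, Ȟ^1 ≅ Z ⊕ Z/2, Ȟ^2 ≅ 0

nerve of the cover:
  U12={f} U13={c} U14={e} U15={h} U23={b,d} U45={g}
C dims 5,6; δ0: rk 5, SNF 1^4·2
Ȟ^0 = (5 − 5) − 0 = 0, so Ȟ^0 ≅ 0
Ȟ^1 = (6 − 0) − 5 = 1 plus torsion [2], so Ȟ^1 ≅ Z ⊕ Z/2
Ȟ^2 = (0 − 0) − 0 = 0, so Ȟ^2 ≅ 0


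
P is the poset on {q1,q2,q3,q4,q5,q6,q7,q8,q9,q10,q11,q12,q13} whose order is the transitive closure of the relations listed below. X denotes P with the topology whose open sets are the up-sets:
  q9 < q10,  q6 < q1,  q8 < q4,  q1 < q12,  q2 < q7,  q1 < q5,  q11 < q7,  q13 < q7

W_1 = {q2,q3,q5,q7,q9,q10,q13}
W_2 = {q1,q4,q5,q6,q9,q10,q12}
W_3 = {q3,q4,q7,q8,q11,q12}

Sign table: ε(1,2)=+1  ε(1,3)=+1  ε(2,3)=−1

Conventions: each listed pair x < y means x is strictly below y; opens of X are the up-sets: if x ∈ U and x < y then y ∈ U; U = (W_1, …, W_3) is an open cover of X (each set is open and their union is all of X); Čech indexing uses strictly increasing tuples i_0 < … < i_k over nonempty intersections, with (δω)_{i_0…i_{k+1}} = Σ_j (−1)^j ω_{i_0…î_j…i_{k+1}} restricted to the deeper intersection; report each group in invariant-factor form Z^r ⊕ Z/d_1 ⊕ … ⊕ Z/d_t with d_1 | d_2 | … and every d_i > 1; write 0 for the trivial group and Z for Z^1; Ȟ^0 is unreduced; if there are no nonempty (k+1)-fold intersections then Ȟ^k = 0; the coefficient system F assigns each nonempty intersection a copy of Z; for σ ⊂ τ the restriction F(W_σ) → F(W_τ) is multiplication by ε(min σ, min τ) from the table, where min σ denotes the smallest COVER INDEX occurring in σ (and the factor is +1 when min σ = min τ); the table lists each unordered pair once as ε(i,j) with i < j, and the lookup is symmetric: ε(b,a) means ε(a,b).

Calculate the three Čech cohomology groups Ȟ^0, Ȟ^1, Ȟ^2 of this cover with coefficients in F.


cover nerve:
  W12={q5,q9,q10} W13={q3,q7} W23={q4,q12}
C dims 3,3; δ0: rk 3, SNF 1^2·2
Ȟ^0: (3−3)−0=0 ⇒ 0
Ȟ^1: (3−0)−3=0 plus torsion [2] ⇒ Z/2
Ȟ^2: (0−0)−0=0 ⇒ 0

Ȟ^0(U;F) ≅ 0, Ȟ^1(U;F) ≅ Z/2 and Ȟ^2(U;F) ≅ 0


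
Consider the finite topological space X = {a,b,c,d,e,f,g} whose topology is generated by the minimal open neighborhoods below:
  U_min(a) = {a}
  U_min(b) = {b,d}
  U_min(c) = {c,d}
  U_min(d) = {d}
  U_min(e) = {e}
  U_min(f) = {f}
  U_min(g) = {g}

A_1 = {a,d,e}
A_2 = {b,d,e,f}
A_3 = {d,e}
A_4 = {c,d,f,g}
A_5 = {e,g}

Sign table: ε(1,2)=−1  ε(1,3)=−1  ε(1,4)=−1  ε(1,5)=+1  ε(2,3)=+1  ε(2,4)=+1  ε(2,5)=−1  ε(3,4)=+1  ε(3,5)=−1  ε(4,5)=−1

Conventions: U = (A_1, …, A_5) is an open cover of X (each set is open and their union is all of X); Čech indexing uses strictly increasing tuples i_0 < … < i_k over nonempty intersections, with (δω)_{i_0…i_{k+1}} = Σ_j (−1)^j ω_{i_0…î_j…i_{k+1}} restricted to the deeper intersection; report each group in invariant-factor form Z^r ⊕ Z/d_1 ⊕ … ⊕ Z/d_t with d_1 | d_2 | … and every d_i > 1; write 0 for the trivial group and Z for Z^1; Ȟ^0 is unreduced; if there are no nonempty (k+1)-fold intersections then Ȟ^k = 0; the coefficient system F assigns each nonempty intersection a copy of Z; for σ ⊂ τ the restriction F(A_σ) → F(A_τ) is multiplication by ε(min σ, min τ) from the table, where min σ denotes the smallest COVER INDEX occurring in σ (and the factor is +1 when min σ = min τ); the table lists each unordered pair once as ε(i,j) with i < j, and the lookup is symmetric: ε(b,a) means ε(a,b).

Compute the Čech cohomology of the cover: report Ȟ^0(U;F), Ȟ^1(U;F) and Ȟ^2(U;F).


intersection data:
  A12={d,e} A13={d,e} A14={d} A15={e} A23={d,e} A24={d,f} A25={e} A34={d} A35={e} A45={g}
  A123={d,e} A124={d} A125={e} A134={d} A135={e} A234={d} A235={e}
  A1234={d} A1235={e}
C dims 5,10,7,2; δ0: rk 4, SNF 1^4; δ1: rk 5, SNF 1^5; δ2: rk 2, SNF 1^2
Ȟ^0 = (5 − 4) − 0 = 1, so Ȟ^0 ≅ Z
Ȟ^1 = (10 − 5) − 4 = 1, so Ȟ^1 ≅ Z
Ȟ^2 = (7 − 2) − 5 = 0, so Ȟ^2 ≅ 0

Ȟ^0(U;F) ≅ Z, Ȟ^1(U;F) ≅ Z and Ȟ^2(U;F) ≅ 0


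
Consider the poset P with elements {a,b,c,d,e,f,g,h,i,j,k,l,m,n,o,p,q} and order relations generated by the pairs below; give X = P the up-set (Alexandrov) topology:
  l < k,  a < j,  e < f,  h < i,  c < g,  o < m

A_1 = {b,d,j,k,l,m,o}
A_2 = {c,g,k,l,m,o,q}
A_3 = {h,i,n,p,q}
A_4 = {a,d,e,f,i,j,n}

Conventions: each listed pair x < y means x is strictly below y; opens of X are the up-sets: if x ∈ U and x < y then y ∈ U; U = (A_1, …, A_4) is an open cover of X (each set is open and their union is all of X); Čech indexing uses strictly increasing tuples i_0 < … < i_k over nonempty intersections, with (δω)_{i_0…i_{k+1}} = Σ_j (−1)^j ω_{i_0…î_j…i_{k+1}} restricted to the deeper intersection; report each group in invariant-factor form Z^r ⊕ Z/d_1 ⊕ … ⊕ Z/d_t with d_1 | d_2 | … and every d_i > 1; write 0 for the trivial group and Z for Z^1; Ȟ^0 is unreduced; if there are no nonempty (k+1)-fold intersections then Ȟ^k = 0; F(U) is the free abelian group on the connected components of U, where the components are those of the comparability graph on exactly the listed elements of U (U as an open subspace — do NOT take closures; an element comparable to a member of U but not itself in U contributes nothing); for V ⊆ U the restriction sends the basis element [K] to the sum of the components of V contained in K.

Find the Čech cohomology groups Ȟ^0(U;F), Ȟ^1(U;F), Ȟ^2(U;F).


Ȟ^0 ≅ Z^11, Ȟ^1 ≅ 0 and Ȟ^2 ≅ 0

nonempty intersections:
  A12={k,l,m,o} A14={d,j} A23={q} A34={i,n}
components per intersection:
  A1: {b} {d} {j} {k,l} {m,o}
  A2: {c,g} {k,l} {m,o} {q}
  A3: {h,i} {n} {p} {q}
  A4: {a,j} {d} {e,f} {i} {n}
  A12: {k,l} {m,o}
  A14: {d} {j}
  A23: {q}
  A34: {i} {n}
C dims 18,7; δ0: rk 7, SNF 1^7
Ȟ^0: (18−7)−0=11 ⇒ Z^11
Ȟ^1: (7−0)−7=0 ⇒ 0
Ȟ^2: (0−0)−0=0 ⇒ 0


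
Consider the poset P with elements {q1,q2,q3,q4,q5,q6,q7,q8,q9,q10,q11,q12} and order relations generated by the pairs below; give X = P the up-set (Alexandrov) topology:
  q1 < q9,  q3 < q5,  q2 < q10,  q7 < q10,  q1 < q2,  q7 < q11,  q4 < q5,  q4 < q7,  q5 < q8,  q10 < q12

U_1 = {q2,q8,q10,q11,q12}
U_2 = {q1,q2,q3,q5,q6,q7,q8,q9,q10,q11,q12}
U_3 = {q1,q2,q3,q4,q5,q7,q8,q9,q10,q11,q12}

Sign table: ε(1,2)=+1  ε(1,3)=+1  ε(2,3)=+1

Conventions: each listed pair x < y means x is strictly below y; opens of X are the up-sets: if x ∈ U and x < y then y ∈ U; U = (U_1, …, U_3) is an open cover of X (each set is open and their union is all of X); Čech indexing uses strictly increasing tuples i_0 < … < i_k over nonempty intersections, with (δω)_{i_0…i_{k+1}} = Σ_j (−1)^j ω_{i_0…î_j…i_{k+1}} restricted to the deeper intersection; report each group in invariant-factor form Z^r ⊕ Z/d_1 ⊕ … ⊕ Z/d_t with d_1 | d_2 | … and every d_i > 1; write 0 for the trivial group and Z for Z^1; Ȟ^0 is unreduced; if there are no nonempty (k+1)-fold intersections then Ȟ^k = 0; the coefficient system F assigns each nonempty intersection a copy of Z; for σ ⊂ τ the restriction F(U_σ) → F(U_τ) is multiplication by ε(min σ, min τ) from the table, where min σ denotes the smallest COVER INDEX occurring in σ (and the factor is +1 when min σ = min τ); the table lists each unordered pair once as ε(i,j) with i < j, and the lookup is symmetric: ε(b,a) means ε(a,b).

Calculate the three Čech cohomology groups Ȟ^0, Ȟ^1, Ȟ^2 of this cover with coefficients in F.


Ȟ^0(U;F) ≅ Z; Ȟ^1(U;F) ≅ 0; Ȟ^2(U;F) ≅ 0

nonempty overlaps:
  U12={q2,q8,q10,q11,q12} U13={q2,q8,q10,q11,q12} U23={q1,q2,q3,q5,q7,q8,q9,q10,q11,q12}
  U123={q2,q8,q10,q11,q12}
C dims 3,3,1; δ0: rk 2, SNF 1^2; δ1: rk 1, SNF 1^1
degree 0: 3−2−0 = 1 → Ȟ^0 ≅ Z
degree 1: 3−1−2 = 0 → Ȟ^1 ≅ 0
degree 2: 1−0−1 = 0 → Ȟ^2 ≅ 0


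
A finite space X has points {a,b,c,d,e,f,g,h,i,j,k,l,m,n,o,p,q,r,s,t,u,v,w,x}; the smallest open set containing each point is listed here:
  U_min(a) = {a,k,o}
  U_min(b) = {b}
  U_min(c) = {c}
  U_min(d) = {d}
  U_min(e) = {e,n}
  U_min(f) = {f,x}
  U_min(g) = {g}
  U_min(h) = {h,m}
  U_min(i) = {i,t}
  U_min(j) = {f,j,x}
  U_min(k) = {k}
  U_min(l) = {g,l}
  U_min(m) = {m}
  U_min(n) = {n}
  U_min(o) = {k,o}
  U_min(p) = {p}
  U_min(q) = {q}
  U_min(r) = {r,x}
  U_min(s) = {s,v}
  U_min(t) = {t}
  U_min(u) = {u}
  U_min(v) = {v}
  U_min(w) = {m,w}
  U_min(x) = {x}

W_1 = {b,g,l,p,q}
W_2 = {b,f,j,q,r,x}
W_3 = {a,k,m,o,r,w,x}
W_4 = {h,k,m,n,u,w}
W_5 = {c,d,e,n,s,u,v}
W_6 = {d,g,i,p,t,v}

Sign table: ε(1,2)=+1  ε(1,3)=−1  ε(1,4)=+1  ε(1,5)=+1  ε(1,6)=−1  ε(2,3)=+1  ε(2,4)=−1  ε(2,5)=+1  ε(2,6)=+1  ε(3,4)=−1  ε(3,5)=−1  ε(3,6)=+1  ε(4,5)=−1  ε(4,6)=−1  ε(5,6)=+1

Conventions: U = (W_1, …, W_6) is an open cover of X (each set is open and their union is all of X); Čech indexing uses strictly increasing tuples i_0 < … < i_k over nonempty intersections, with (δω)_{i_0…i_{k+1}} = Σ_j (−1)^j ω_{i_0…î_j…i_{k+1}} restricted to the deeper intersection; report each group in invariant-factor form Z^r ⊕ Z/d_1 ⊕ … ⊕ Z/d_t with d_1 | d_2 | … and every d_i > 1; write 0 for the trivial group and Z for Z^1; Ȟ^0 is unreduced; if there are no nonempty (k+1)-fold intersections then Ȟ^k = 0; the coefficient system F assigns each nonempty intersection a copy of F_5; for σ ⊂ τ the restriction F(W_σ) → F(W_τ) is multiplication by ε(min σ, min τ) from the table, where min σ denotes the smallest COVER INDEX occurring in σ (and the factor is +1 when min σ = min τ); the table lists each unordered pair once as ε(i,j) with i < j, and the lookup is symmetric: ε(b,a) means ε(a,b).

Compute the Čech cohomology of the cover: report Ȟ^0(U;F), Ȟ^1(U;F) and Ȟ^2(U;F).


nonempty overlaps:
  W12={b,q} W16={g,p} W23={r,x} W34={k,m,w} W45={n,u} W56={d,v}
C dims 6,6; δ0: rk_F5 6
degree 0: 6−6−0 = 0 → Ȟ^0 ≅ 0
degree 1: 6−0−6 = 0 → Ȟ^1 ≅ 0
degree 2: 0−0−0 = 0 → Ȟ^2 ≅ 0

Ȟ^0 ≅ 0; Ȟ^1 ≅ 0; Ȟ^2 ≅ 0


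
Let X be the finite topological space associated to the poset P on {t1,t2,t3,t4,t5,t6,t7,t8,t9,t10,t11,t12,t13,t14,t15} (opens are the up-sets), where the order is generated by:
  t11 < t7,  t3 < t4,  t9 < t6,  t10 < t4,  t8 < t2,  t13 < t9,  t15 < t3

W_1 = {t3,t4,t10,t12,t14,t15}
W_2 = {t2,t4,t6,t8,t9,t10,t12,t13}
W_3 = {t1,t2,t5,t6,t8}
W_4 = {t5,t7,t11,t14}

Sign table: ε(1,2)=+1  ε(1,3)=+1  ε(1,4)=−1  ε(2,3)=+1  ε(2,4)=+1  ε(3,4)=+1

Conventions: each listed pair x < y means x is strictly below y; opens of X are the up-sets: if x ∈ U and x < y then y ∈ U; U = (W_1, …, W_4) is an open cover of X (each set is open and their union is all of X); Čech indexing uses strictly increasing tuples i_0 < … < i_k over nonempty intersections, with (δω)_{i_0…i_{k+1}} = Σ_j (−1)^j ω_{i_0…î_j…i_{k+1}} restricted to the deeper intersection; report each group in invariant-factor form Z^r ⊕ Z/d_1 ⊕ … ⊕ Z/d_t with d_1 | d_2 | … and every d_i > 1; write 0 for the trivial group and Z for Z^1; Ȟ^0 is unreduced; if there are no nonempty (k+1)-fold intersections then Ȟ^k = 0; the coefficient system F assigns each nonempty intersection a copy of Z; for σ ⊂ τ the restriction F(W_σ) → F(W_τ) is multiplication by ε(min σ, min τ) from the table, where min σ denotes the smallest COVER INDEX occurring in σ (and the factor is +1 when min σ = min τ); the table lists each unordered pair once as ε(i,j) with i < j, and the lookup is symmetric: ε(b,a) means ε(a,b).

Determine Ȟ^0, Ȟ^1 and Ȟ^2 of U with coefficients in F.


nerve simplices:
  W12={t4,t10,t12} W14={t14} W23={t2,t6,t8} W34={t5}
C dims 4,4; δ0: rk 4, SNF 1^3·2
degree 0: 4−4−0 = 0 → Ȟ^0 ≅ 0
degree 1: 4−0−4 = 0 plus torsion [2] → Ȟ^1 ≅ Z/2
degree 2: 0−0−0 = 0 → Ȟ^2 ≅ 0

Ȟ^0 = 0, Ȟ^1 = Z/2, Ȟ^2 = 0


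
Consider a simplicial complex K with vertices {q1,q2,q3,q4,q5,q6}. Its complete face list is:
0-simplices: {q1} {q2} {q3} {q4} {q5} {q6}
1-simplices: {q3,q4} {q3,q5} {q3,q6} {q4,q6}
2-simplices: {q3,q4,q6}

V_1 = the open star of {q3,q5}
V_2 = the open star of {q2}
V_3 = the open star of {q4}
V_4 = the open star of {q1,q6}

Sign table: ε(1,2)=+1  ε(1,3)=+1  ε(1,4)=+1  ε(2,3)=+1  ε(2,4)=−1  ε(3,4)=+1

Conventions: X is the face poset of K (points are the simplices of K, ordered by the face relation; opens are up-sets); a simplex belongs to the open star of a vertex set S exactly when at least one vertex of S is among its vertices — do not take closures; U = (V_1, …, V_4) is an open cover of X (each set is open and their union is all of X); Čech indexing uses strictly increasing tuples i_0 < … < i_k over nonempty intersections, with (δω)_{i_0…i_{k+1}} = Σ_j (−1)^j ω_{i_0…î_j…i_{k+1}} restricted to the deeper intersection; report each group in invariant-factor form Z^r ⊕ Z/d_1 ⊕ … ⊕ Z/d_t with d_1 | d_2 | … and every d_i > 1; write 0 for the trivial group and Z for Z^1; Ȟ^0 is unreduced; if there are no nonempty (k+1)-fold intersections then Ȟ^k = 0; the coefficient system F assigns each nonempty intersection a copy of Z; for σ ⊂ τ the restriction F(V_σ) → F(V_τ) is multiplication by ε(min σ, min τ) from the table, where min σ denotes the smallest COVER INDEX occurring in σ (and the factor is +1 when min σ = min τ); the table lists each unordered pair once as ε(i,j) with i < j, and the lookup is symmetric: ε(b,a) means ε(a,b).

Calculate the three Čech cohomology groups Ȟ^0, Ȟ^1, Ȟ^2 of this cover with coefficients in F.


Ȟ^0 ≅ Z^2,  Ȟ^1 ≅ 0,  Ȟ^2 ≅ 0

cover nerve:
  V1={{q3},{q5},{q3,q4},{q3,q5},{q3,q6},{q3,q4,q6}} V2={{q2}} V3={{q4},{q3,q4},{q4,q6},{q3,q4,q6}} V4={{q1},{q6},{q3,q6},{q4,q6},{q3,q4,q6}}
  V13={{q3,q4},{q3,q4,q6}} V14={{q3,q6},{q3,q4,q6}} V34={{q4,q6},{q3,q4,q6}}
  V134={{q3,q4,q6}}
C dims 4,3,1; δ0: rk 2, SNF 1^2; δ1: rk 1, SNF 1^1
Ȟ^0: (4−2)−0=2 ⇒ Z^2
Ȟ^1: (3−1)−2=0 ⇒ 0
Ȟ^2: (1−0)−1=0 ⇒ 0
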